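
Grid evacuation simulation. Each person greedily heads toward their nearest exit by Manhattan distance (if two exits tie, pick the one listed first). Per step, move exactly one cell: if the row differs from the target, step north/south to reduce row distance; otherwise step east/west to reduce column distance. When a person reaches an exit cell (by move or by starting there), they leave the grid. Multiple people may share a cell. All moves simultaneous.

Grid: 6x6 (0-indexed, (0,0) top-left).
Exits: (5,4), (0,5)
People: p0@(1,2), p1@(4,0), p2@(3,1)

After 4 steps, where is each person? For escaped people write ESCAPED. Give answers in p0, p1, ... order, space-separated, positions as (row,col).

Step 1: p0:(1,2)->(0,2) | p1:(4,0)->(5,0) | p2:(3,1)->(4,1)
Step 2: p0:(0,2)->(0,3) | p1:(5,0)->(5,1) | p2:(4,1)->(5,1)
Step 3: p0:(0,3)->(0,4) | p1:(5,1)->(5,2) | p2:(5,1)->(5,2)
Step 4: p0:(0,4)->(0,5)->EXIT | p1:(5,2)->(5,3) | p2:(5,2)->(5,3)

ESCAPED (5,3) (5,3)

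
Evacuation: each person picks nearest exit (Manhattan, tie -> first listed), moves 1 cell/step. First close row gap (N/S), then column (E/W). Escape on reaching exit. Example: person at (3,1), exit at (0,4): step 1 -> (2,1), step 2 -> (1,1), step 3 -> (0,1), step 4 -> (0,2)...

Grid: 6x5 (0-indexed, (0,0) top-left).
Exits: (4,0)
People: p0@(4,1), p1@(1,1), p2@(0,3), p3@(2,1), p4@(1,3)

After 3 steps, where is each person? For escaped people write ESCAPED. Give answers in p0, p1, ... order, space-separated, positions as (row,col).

Step 1: p0:(4,1)->(4,0)->EXIT | p1:(1,1)->(2,1) | p2:(0,3)->(1,3) | p3:(2,1)->(3,1) | p4:(1,3)->(2,3)
Step 2: p0:escaped | p1:(2,1)->(3,1) | p2:(1,3)->(2,3) | p3:(3,1)->(4,1) | p4:(2,3)->(3,3)
Step 3: p0:escaped | p1:(3,1)->(4,1) | p2:(2,3)->(3,3) | p3:(4,1)->(4,0)->EXIT | p4:(3,3)->(4,3)

ESCAPED (4,1) (3,3) ESCAPED (4,3)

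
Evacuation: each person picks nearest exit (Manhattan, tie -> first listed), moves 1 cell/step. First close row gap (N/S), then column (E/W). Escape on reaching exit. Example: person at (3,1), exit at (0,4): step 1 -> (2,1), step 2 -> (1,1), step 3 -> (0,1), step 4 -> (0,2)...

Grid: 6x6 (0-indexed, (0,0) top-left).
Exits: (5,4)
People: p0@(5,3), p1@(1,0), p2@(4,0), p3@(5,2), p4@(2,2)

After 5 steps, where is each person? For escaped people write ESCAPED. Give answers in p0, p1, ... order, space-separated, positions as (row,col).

Step 1: p0:(5,3)->(5,4)->EXIT | p1:(1,0)->(2,0) | p2:(4,0)->(5,0) | p3:(5,2)->(5,3) | p4:(2,2)->(3,2)
Step 2: p0:escaped | p1:(2,0)->(3,0) | p2:(5,0)->(5,1) | p3:(5,3)->(5,4)->EXIT | p4:(3,2)->(4,2)
Step 3: p0:escaped | p1:(3,0)->(4,0) | p2:(5,1)->(5,2) | p3:escaped | p4:(4,2)->(5,2)
Step 4: p0:escaped | p1:(4,0)->(5,0) | p2:(5,2)->(5,3) | p3:escaped | p4:(5,2)->(5,3)
Step 5: p0:escaped | p1:(5,0)->(5,1) | p2:(5,3)->(5,4)->EXIT | p3:escaped | p4:(5,3)->(5,4)->EXIT

ESCAPED (5,1) ESCAPED ESCAPED ESCAPED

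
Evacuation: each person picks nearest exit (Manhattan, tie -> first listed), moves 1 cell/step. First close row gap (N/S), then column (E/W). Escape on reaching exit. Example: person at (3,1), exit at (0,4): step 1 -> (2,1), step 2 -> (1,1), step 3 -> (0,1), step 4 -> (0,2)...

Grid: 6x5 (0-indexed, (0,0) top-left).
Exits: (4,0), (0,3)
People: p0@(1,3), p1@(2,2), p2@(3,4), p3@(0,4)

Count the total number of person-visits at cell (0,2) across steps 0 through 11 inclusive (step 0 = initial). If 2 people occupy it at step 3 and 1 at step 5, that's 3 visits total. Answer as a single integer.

Step 0: p0@(1,3) p1@(2,2) p2@(3,4) p3@(0,4) -> at (0,2): 0 [-], cum=0
Step 1: p0@ESC p1@(1,2) p2@(2,4) p3@ESC -> at (0,2): 0 [-], cum=0
Step 2: p0@ESC p1@(0,2) p2@(1,4) p3@ESC -> at (0,2): 1 [p1], cum=1
Step 3: p0@ESC p1@ESC p2@(0,4) p3@ESC -> at (0,2): 0 [-], cum=1
Step 4: p0@ESC p1@ESC p2@ESC p3@ESC -> at (0,2): 0 [-], cum=1
Total visits = 1

Answer: 1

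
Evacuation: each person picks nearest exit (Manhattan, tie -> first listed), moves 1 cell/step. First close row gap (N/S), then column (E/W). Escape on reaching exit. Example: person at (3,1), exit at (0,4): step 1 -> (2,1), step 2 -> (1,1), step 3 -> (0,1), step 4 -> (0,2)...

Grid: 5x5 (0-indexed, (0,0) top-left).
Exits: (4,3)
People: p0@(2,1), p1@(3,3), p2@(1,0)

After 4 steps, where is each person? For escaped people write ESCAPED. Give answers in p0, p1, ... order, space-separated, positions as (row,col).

Step 1: p0:(2,1)->(3,1) | p1:(3,3)->(4,3)->EXIT | p2:(1,0)->(2,0)
Step 2: p0:(3,1)->(4,1) | p1:escaped | p2:(2,0)->(3,0)
Step 3: p0:(4,1)->(4,2) | p1:escaped | p2:(3,0)->(4,0)
Step 4: p0:(4,2)->(4,3)->EXIT | p1:escaped | p2:(4,0)->(4,1)

ESCAPED ESCAPED (4,1)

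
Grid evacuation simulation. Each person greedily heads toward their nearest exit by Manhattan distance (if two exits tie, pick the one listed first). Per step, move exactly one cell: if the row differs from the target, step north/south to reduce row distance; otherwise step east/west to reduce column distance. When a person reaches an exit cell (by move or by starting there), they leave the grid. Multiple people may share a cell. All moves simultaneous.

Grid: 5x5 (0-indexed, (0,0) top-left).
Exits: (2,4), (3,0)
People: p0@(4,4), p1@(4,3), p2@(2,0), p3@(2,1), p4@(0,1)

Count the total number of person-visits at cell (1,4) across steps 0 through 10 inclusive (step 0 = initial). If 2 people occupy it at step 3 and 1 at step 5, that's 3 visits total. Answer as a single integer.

Answer: 0

Derivation:
Step 0: p0@(4,4) p1@(4,3) p2@(2,0) p3@(2,1) p4@(0,1) -> at (1,4): 0 [-], cum=0
Step 1: p0@(3,4) p1@(3,3) p2@ESC p3@(3,1) p4@(1,1) -> at (1,4): 0 [-], cum=0
Step 2: p0@ESC p1@(2,3) p2@ESC p3@ESC p4@(2,1) -> at (1,4): 0 [-], cum=0
Step 3: p0@ESC p1@ESC p2@ESC p3@ESC p4@(3,1) -> at (1,4): 0 [-], cum=0
Step 4: p0@ESC p1@ESC p2@ESC p3@ESC p4@ESC -> at (1,4): 0 [-], cum=0
Total visits = 0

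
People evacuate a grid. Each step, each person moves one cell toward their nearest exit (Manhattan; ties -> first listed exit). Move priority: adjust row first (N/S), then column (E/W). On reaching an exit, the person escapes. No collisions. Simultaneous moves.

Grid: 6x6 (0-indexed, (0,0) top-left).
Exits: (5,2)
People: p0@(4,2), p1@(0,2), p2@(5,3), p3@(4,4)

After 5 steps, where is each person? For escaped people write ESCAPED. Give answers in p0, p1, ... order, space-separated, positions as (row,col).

Step 1: p0:(4,2)->(5,2)->EXIT | p1:(0,2)->(1,2) | p2:(5,3)->(5,2)->EXIT | p3:(4,4)->(5,4)
Step 2: p0:escaped | p1:(1,2)->(2,2) | p2:escaped | p3:(5,4)->(5,3)
Step 3: p0:escaped | p1:(2,2)->(3,2) | p2:escaped | p3:(5,3)->(5,2)->EXIT
Step 4: p0:escaped | p1:(3,2)->(4,2) | p2:escaped | p3:escaped
Step 5: p0:escaped | p1:(4,2)->(5,2)->EXIT | p2:escaped | p3:escaped

ESCAPED ESCAPED ESCAPED ESCAPED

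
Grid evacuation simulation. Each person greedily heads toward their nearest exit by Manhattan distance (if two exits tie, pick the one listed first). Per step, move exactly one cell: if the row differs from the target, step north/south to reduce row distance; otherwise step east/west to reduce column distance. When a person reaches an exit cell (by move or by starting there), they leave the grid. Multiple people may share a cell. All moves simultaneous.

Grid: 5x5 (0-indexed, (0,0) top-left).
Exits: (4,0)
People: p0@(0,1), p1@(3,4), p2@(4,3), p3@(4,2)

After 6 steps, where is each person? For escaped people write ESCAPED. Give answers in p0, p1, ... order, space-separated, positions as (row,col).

Step 1: p0:(0,1)->(1,1) | p1:(3,4)->(4,4) | p2:(4,3)->(4,2) | p3:(4,2)->(4,1)
Step 2: p0:(1,1)->(2,1) | p1:(4,4)->(4,3) | p2:(4,2)->(4,1) | p3:(4,1)->(4,0)->EXIT
Step 3: p0:(2,1)->(3,1) | p1:(4,3)->(4,2) | p2:(4,1)->(4,0)->EXIT | p3:escaped
Step 4: p0:(3,1)->(4,1) | p1:(4,2)->(4,1) | p2:escaped | p3:escaped
Step 5: p0:(4,1)->(4,0)->EXIT | p1:(4,1)->(4,0)->EXIT | p2:escaped | p3:escaped

ESCAPED ESCAPED ESCAPED ESCAPED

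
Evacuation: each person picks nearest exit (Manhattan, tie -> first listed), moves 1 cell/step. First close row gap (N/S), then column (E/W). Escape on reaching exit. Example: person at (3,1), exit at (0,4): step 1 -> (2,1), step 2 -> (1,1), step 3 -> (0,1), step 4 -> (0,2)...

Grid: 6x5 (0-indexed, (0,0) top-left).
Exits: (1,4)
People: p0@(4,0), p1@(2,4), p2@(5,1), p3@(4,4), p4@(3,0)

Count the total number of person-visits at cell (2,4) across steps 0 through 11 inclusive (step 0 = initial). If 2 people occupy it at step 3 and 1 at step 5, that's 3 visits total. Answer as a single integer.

Step 0: p0@(4,0) p1@(2,4) p2@(5,1) p3@(4,4) p4@(3,0) -> at (2,4): 1 [p1], cum=1
Step 1: p0@(3,0) p1@ESC p2@(4,1) p3@(3,4) p4@(2,0) -> at (2,4): 0 [-], cum=1
Step 2: p0@(2,0) p1@ESC p2@(3,1) p3@(2,4) p4@(1,0) -> at (2,4): 1 [p3], cum=2
Step 3: p0@(1,0) p1@ESC p2@(2,1) p3@ESC p4@(1,1) -> at (2,4): 0 [-], cum=2
Step 4: p0@(1,1) p1@ESC p2@(1,1) p3@ESC p4@(1,2) -> at (2,4): 0 [-], cum=2
Step 5: p0@(1,2) p1@ESC p2@(1,2) p3@ESC p4@(1,3) -> at (2,4): 0 [-], cum=2
Step 6: p0@(1,3) p1@ESC p2@(1,3) p3@ESC p4@ESC -> at (2,4): 0 [-], cum=2
Step 7: p0@ESC p1@ESC p2@ESC p3@ESC p4@ESC -> at (2,4): 0 [-], cum=2
Total visits = 2

Answer: 2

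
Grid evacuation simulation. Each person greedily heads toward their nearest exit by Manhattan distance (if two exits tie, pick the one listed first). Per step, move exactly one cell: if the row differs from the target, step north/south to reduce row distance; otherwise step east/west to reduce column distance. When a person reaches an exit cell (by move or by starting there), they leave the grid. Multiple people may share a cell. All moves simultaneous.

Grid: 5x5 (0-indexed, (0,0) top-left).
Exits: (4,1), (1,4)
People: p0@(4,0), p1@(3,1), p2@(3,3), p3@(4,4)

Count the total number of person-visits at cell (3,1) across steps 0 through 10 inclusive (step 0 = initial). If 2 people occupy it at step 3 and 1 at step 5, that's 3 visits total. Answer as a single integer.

Step 0: p0@(4,0) p1@(3,1) p2@(3,3) p3@(4,4) -> at (3,1): 1 [p1], cum=1
Step 1: p0@ESC p1@ESC p2@(4,3) p3@(4,3) -> at (3,1): 0 [-], cum=1
Step 2: p0@ESC p1@ESC p2@(4,2) p3@(4,2) -> at (3,1): 0 [-], cum=1
Step 3: p0@ESC p1@ESC p2@ESC p3@ESC -> at (3,1): 0 [-], cum=1
Total visits = 1

Answer: 1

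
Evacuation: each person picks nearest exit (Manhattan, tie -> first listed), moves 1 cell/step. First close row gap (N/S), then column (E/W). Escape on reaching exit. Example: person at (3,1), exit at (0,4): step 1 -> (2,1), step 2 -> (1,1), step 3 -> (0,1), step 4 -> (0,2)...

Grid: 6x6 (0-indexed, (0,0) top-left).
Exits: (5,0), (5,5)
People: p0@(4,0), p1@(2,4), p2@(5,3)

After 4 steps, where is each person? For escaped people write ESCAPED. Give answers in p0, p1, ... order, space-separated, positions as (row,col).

Step 1: p0:(4,0)->(5,0)->EXIT | p1:(2,4)->(3,4) | p2:(5,3)->(5,4)
Step 2: p0:escaped | p1:(3,4)->(4,4) | p2:(5,4)->(5,5)->EXIT
Step 3: p0:escaped | p1:(4,4)->(5,4) | p2:escaped
Step 4: p0:escaped | p1:(5,4)->(5,5)->EXIT | p2:escaped

ESCAPED ESCAPED ESCAPED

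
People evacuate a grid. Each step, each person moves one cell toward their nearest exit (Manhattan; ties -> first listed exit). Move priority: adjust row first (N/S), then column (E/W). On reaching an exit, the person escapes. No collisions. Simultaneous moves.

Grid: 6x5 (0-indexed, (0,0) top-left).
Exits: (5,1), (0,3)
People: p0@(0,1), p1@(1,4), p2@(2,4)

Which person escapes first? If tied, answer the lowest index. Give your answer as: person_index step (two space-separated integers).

Answer: 0 2

Derivation:
Step 1: p0:(0,1)->(0,2) | p1:(1,4)->(0,4) | p2:(2,4)->(1,4)
Step 2: p0:(0,2)->(0,3)->EXIT | p1:(0,4)->(0,3)->EXIT | p2:(1,4)->(0,4)
Step 3: p0:escaped | p1:escaped | p2:(0,4)->(0,3)->EXIT
Exit steps: [2, 2, 3]
First to escape: p0 at step 2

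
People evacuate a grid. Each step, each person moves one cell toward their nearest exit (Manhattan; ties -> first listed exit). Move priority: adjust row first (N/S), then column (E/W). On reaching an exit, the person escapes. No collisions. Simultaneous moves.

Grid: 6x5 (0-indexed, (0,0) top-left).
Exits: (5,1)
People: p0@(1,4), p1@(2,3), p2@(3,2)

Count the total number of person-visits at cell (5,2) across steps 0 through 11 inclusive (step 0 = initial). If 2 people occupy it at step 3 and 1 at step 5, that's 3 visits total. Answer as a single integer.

Step 0: p0@(1,4) p1@(2,3) p2@(3,2) -> at (5,2): 0 [-], cum=0
Step 1: p0@(2,4) p1@(3,3) p2@(4,2) -> at (5,2): 0 [-], cum=0
Step 2: p0@(3,4) p1@(4,3) p2@(5,2) -> at (5,2): 1 [p2], cum=1
Step 3: p0@(4,4) p1@(5,3) p2@ESC -> at (5,2): 0 [-], cum=1
Step 4: p0@(5,4) p1@(5,2) p2@ESC -> at (5,2): 1 [p1], cum=2
Step 5: p0@(5,3) p1@ESC p2@ESC -> at (5,2): 0 [-], cum=2
Step 6: p0@(5,2) p1@ESC p2@ESC -> at (5,2): 1 [p0], cum=3
Step 7: p0@ESC p1@ESC p2@ESC -> at (5,2): 0 [-], cum=3
Total visits = 3

Answer: 3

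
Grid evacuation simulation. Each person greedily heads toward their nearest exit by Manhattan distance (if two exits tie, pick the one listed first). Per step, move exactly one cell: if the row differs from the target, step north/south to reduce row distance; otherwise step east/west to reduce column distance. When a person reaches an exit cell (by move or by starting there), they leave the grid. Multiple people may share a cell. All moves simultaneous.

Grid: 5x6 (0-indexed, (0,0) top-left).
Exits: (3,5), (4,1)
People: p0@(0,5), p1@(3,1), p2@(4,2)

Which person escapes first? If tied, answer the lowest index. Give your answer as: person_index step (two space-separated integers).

Step 1: p0:(0,5)->(1,5) | p1:(3,1)->(4,1)->EXIT | p2:(4,2)->(4,1)->EXIT
Step 2: p0:(1,5)->(2,5) | p1:escaped | p2:escaped
Step 3: p0:(2,5)->(3,5)->EXIT | p1:escaped | p2:escaped
Exit steps: [3, 1, 1]
First to escape: p1 at step 1

Answer: 1 1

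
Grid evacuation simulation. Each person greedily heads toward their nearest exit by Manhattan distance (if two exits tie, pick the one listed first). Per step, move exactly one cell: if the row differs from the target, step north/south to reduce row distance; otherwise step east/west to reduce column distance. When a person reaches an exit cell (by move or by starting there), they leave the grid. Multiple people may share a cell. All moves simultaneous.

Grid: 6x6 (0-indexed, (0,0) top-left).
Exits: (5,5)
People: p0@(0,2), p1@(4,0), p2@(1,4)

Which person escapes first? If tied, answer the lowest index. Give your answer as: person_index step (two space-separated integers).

Step 1: p0:(0,2)->(1,2) | p1:(4,0)->(5,0) | p2:(1,4)->(2,4)
Step 2: p0:(1,2)->(2,2) | p1:(5,0)->(5,1) | p2:(2,4)->(3,4)
Step 3: p0:(2,2)->(3,2) | p1:(5,1)->(5,2) | p2:(3,4)->(4,4)
Step 4: p0:(3,2)->(4,2) | p1:(5,2)->(5,3) | p2:(4,4)->(5,4)
Step 5: p0:(4,2)->(5,2) | p1:(5,3)->(5,4) | p2:(5,4)->(5,5)->EXIT
Step 6: p0:(5,2)->(5,3) | p1:(5,4)->(5,5)->EXIT | p2:escaped
Step 7: p0:(5,3)->(5,4) | p1:escaped | p2:escaped
Step 8: p0:(5,4)->(5,5)->EXIT | p1:escaped | p2:escaped
Exit steps: [8, 6, 5]
First to escape: p2 at step 5

Answer: 2 5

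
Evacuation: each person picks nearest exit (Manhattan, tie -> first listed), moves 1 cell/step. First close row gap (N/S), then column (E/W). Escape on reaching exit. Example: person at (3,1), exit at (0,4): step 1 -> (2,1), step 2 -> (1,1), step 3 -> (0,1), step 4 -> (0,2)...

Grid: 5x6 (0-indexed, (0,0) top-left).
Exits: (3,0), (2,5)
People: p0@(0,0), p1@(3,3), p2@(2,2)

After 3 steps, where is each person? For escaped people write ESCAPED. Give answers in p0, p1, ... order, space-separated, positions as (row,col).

Step 1: p0:(0,0)->(1,0) | p1:(3,3)->(3,2) | p2:(2,2)->(3,2)
Step 2: p0:(1,0)->(2,0) | p1:(3,2)->(3,1) | p2:(3,2)->(3,1)
Step 3: p0:(2,0)->(3,0)->EXIT | p1:(3,1)->(3,0)->EXIT | p2:(3,1)->(3,0)->EXIT

ESCAPED ESCAPED ESCAPED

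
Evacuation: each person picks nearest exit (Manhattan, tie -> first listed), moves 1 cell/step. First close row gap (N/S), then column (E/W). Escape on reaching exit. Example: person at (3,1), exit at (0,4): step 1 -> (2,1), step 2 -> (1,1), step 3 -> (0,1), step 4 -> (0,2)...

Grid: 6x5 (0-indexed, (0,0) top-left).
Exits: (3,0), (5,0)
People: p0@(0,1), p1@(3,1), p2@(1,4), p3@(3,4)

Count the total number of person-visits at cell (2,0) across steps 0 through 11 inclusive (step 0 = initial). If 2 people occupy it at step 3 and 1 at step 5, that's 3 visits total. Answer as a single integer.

Answer: 0

Derivation:
Step 0: p0@(0,1) p1@(3,1) p2@(1,4) p3@(3,4) -> at (2,0): 0 [-], cum=0
Step 1: p0@(1,1) p1@ESC p2@(2,4) p3@(3,3) -> at (2,0): 0 [-], cum=0
Step 2: p0@(2,1) p1@ESC p2@(3,4) p3@(3,2) -> at (2,0): 0 [-], cum=0
Step 3: p0@(3,1) p1@ESC p2@(3,3) p3@(3,1) -> at (2,0): 0 [-], cum=0
Step 4: p0@ESC p1@ESC p2@(3,2) p3@ESC -> at (2,0): 0 [-], cum=0
Step 5: p0@ESC p1@ESC p2@(3,1) p3@ESC -> at (2,0): 0 [-], cum=0
Step 6: p0@ESC p1@ESC p2@ESC p3@ESC -> at (2,0): 0 [-], cum=0
Total visits = 0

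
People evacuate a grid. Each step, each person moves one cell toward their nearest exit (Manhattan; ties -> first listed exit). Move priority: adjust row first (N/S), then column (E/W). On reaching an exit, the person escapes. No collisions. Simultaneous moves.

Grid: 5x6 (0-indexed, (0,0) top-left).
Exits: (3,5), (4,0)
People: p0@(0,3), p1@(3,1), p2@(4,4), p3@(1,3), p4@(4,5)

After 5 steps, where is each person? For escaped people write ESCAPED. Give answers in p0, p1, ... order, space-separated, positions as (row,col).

Step 1: p0:(0,3)->(1,3) | p1:(3,1)->(4,1) | p2:(4,4)->(3,4) | p3:(1,3)->(2,3) | p4:(4,5)->(3,5)->EXIT
Step 2: p0:(1,3)->(2,3) | p1:(4,1)->(4,0)->EXIT | p2:(3,4)->(3,5)->EXIT | p3:(2,3)->(3,3) | p4:escaped
Step 3: p0:(2,3)->(3,3) | p1:escaped | p2:escaped | p3:(3,3)->(3,4) | p4:escaped
Step 4: p0:(3,3)->(3,4) | p1:escaped | p2:escaped | p3:(3,4)->(3,5)->EXIT | p4:escaped
Step 5: p0:(3,4)->(3,5)->EXIT | p1:escaped | p2:escaped | p3:escaped | p4:escaped

ESCAPED ESCAPED ESCAPED ESCAPED ESCAPED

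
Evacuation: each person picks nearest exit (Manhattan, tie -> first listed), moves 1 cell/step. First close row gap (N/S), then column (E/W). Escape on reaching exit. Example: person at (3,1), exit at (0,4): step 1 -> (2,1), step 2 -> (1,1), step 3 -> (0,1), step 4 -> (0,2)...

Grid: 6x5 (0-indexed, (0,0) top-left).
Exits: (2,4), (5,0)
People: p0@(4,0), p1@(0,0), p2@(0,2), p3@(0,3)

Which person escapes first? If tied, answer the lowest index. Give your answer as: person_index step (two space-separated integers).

Answer: 0 1

Derivation:
Step 1: p0:(4,0)->(5,0)->EXIT | p1:(0,0)->(1,0) | p2:(0,2)->(1,2) | p3:(0,3)->(1,3)
Step 2: p0:escaped | p1:(1,0)->(2,0) | p2:(1,2)->(2,2) | p3:(1,3)->(2,3)
Step 3: p0:escaped | p1:(2,0)->(3,0) | p2:(2,2)->(2,3) | p3:(2,3)->(2,4)->EXIT
Step 4: p0:escaped | p1:(3,0)->(4,0) | p2:(2,3)->(2,4)->EXIT | p3:escaped
Step 5: p0:escaped | p1:(4,0)->(5,0)->EXIT | p2:escaped | p3:escaped
Exit steps: [1, 5, 4, 3]
First to escape: p0 at step 1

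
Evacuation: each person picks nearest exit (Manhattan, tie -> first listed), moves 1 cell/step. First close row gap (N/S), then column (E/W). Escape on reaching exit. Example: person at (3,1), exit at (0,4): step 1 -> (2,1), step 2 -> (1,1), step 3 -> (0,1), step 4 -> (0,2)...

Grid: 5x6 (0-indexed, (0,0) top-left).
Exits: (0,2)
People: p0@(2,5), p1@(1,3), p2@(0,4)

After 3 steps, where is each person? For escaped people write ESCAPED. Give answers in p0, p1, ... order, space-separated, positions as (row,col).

Step 1: p0:(2,5)->(1,5) | p1:(1,3)->(0,3) | p2:(0,4)->(0,3)
Step 2: p0:(1,5)->(0,5) | p1:(0,3)->(0,2)->EXIT | p2:(0,3)->(0,2)->EXIT
Step 3: p0:(0,5)->(0,4) | p1:escaped | p2:escaped

(0,4) ESCAPED ESCAPED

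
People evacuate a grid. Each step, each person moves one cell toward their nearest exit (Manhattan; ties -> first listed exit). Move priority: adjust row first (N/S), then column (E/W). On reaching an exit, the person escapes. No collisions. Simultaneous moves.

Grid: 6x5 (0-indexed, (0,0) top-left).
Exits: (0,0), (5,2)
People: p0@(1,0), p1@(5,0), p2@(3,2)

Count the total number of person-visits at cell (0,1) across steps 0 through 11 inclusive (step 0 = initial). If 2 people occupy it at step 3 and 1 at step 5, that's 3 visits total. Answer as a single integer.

Step 0: p0@(1,0) p1@(5,0) p2@(3,2) -> at (0,1): 0 [-], cum=0
Step 1: p0@ESC p1@(5,1) p2@(4,2) -> at (0,1): 0 [-], cum=0
Step 2: p0@ESC p1@ESC p2@ESC -> at (0,1): 0 [-], cum=0
Total visits = 0

Answer: 0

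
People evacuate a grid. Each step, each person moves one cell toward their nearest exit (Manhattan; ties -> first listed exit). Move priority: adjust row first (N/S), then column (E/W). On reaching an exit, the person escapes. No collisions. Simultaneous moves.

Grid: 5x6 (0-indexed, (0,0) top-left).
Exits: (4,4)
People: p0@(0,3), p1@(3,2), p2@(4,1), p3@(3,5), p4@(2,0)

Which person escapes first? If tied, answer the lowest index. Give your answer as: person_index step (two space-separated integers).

Answer: 3 2

Derivation:
Step 1: p0:(0,3)->(1,3) | p1:(3,2)->(4,2) | p2:(4,1)->(4,2) | p3:(3,5)->(4,5) | p4:(2,0)->(3,0)
Step 2: p0:(1,3)->(2,3) | p1:(4,2)->(4,3) | p2:(4,2)->(4,3) | p3:(4,5)->(4,4)->EXIT | p4:(3,0)->(4,0)
Step 3: p0:(2,3)->(3,3) | p1:(4,3)->(4,4)->EXIT | p2:(4,3)->(4,4)->EXIT | p3:escaped | p4:(4,0)->(4,1)
Step 4: p0:(3,3)->(4,3) | p1:escaped | p2:escaped | p3:escaped | p4:(4,1)->(4,2)
Step 5: p0:(4,3)->(4,4)->EXIT | p1:escaped | p2:escaped | p3:escaped | p4:(4,2)->(4,3)
Step 6: p0:escaped | p1:escaped | p2:escaped | p3:escaped | p4:(4,3)->(4,4)->EXIT
Exit steps: [5, 3, 3, 2, 6]
First to escape: p3 at step 2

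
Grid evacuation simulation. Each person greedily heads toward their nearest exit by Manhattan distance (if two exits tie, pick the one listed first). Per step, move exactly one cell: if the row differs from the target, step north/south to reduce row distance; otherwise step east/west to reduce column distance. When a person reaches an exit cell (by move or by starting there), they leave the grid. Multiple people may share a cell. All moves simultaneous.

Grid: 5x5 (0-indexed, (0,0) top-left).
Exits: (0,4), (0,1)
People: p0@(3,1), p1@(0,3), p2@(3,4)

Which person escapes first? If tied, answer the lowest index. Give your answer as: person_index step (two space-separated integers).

Answer: 1 1

Derivation:
Step 1: p0:(3,1)->(2,1) | p1:(0,3)->(0,4)->EXIT | p2:(3,4)->(2,4)
Step 2: p0:(2,1)->(1,1) | p1:escaped | p2:(2,4)->(1,4)
Step 3: p0:(1,1)->(0,1)->EXIT | p1:escaped | p2:(1,4)->(0,4)->EXIT
Exit steps: [3, 1, 3]
First to escape: p1 at step 1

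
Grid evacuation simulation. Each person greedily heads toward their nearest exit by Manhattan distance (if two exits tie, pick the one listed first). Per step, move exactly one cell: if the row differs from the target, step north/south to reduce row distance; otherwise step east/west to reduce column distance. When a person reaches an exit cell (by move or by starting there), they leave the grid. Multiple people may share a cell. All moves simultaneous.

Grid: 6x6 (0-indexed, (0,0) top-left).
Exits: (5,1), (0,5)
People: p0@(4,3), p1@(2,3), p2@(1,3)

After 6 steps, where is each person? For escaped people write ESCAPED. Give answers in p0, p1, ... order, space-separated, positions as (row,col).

Step 1: p0:(4,3)->(5,3) | p1:(2,3)->(1,3) | p2:(1,3)->(0,3)
Step 2: p0:(5,3)->(5,2) | p1:(1,3)->(0,3) | p2:(0,3)->(0,4)
Step 3: p0:(5,2)->(5,1)->EXIT | p1:(0,3)->(0,4) | p2:(0,4)->(0,5)->EXIT
Step 4: p0:escaped | p1:(0,4)->(0,5)->EXIT | p2:escaped

ESCAPED ESCAPED ESCAPED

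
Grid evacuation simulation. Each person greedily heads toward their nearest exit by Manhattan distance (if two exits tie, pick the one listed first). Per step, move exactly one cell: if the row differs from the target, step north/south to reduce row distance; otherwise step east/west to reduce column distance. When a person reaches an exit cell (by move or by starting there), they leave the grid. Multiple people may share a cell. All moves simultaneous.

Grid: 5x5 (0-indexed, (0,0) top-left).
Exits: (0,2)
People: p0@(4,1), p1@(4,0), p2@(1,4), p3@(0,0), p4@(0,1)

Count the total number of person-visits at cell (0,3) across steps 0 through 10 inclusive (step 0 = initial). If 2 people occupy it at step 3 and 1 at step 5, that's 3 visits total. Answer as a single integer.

Answer: 1

Derivation:
Step 0: p0@(4,1) p1@(4,0) p2@(1,4) p3@(0,0) p4@(0,1) -> at (0,3): 0 [-], cum=0
Step 1: p0@(3,1) p1@(3,0) p2@(0,4) p3@(0,1) p4@ESC -> at (0,3): 0 [-], cum=0
Step 2: p0@(2,1) p1@(2,0) p2@(0,3) p3@ESC p4@ESC -> at (0,3): 1 [p2], cum=1
Step 3: p0@(1,1) p1@(1,0) p2@ESC p3@ESC p4@ESC -> at (0,3): 0 [-], cum=1
Step 4: p0@(0,1) p1@(0,0) p2@ESC p3@ESC p4@ESC -> at (0,3): 0 [-], cum=1
Step 5: p0@ESC p1@(0,1) p2@ESC p3@ESC p4@ESC -> at (0,3): 0 [-], cum=1
Step 6: p0@ESC p1@ESC p2@ESC p3@ESC p4@ESC -> at (0,3): 0 [-], cum=1
Total visits = 1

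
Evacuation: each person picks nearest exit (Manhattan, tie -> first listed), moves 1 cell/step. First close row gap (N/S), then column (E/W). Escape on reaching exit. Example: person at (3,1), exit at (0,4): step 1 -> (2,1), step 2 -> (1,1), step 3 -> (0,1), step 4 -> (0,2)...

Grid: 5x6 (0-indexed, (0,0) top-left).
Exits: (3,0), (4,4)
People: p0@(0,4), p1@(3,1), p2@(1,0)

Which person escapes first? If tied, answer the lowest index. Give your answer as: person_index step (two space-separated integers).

Answer: 1 1

Derivation:
Step 1: p0:(0,4)->(1,4) | p1:(3,1)->(3,0)->EXIT | p2:(1,0)->(2,0)
Step 2: p0:(1,4)->(2,4) | p1:escaped | p2:(2,0)->(3,0)->EXIT
Step 3: p0:(2,4)->(3,4) | p1:escaped | p2:escaped
Step 4: p0:(3,4)->(4,4)->EXIT | p1:escaped | p2:escaped
Exit steps: [4, 1, 2]
First to escape: p1 at step 1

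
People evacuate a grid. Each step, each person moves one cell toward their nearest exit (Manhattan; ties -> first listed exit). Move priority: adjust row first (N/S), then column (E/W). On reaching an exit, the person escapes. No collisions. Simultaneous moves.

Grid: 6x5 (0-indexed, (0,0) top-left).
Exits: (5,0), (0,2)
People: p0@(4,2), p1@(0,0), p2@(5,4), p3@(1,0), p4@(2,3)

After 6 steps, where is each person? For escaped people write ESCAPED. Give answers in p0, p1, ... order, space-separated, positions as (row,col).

Step 1: p0:(4,2)->(5,2) | p1:(0,0)->(0,1) | p2:(5,4)->(5,3) | p3:(1,0)->(0,0) | p4:(2,3)->(1,3)
Step 2: p0:(5,2)->(5,1) | p1:(0,1)->(0,2)->EXIT | p2:(5,3)->(5,2) | p3:(0,0)->(0,1) | p4:(1,3)->(0,3)
Step 3: p0:(5,1)->(5,0)->EXIT | p1:escaped | p2:(5,2)->(5,1) | p3:(0,1)->(0,2)->EXIT | p4:(0,3)->(0,2)->EXIT
Step 4: p0:escaped | p1:escaped | p2:(5,1)->(5,0)->EXIT | p3:escaped | p4:escaped

ESCAPED ESCAPED ESCAPED ESCAPED ESCAPED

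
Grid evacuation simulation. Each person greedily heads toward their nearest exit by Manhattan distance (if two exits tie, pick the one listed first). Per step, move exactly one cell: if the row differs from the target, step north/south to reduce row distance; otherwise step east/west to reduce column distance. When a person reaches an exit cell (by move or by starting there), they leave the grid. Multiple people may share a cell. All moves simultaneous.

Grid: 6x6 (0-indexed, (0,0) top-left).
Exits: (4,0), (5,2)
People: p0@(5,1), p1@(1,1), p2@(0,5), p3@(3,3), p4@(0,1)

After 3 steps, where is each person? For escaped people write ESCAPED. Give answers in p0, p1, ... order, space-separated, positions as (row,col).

Step 1: p0:(5,1)->(5,2)->EXIT | p1:(1,1)->(2,1) | p2:(0,5)->(1,5) | p3:(3,3)->(4,3) | p4:(0,1)->(1,1)
Step 2: p0:escaped | p1:(2,1)->(3,1) | p2:(1,5)->(2,5) | p3:(4,3)->(5,3) | p4:(1,1)->(2,1)
Step 3: p0:escaped | p1:(3,1)->(4,1) | p2:(2,5)->(3,5) | p3:(5,3)->(5,2)->EXIT | p4:(2,1)->(3,1)

ESCAPED (4,1) (3,5) ESCAPED (3,1)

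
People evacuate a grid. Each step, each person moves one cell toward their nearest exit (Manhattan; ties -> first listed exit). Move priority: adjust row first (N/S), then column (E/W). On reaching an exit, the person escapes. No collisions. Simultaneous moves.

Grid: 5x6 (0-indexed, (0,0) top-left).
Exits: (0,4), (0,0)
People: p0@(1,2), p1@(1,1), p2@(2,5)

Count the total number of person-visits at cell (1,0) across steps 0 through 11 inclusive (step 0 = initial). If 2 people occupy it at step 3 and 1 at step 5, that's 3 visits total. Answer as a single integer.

Answer: 0

Derivation:
Step 0: p0@(1,2) p1@(1,1) p2@(2,5) -> at (1,0): 0 [-], cum=0
Step 1: p0@(0,2) p1@(0,1) p2@(1,5) -> at (1,0): 0 [-], cum=0
Step 2: p0@(0,3) p1@ESC p2@(0,5) -> at (1,0): 0 [-], cum=0
Step 3: p0@ESC p1@ESC p2@ESC -> at (1,0): 0 [-], cum=0
Total visits = 0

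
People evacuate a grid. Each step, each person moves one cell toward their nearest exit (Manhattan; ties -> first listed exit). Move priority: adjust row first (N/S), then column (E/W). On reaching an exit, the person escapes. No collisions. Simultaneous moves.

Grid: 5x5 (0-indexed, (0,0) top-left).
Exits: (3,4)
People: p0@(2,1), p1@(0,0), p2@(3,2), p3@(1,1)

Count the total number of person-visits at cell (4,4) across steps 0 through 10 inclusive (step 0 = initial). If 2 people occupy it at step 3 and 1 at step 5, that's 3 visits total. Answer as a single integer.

Step 0: p0@(2,1) p1@(0,0) p2@(3,2) p3@(1,1) -> at (4,4): 0 [-], cum=0
Step 1: p0@(3,1) p1@(1,0) p2@(3,3) p3@(2,1) -> at (4,4): 0 [-], cum=0
Step 2: p0@(3,2) p1@(2,0) p2@ESC p3@(3,1) -> at (4,4): 0 [-], cum=0
Step 3: p0@(3,3) p1@(3,0) p2@ESC p3@(3,2) -> at (4,4): 0 [-], cum=0
Step 4: p0@ESC p1@(3,1) p2@ESC p3@(3,3) -> at (4,4): 0 [-], cum=0
Step 5: p0@ESC p1@(3,2) p2@ESC p3@ESC -> at (4,4): 0 [-], cum=0
Step 6: p0@ESC p1@(3,3) p2@ESC p3@ESC -> at (4,4): 0 [-], cum=0
Step 7: p0@ESC p1@ESC p2@ESC p3@ESC -> at (4,4): 0 [-], cum=0
Total visits = 0

Answer: 0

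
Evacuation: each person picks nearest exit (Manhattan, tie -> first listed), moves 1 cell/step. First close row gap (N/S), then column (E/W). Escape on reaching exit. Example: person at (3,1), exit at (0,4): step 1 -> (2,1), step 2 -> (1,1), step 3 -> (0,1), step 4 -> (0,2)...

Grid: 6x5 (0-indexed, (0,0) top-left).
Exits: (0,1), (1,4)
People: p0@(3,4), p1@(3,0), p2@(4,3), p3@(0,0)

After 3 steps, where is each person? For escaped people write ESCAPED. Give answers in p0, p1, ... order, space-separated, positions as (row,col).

Step 1: p0:(3,4)->(2,4) | p1:(3,0)->(2,0) | p2:(4,3)->(3,3) | p3:(0,0)->(0,1)->EXIT
Step 2: p0:(2,4)->(1,4)->EXIT | p1:(2,0)->(1,0) | p2:(3,3)->(2,3) | p3:escaped
Step 3: p0:escaped | p1:(1,0)->(0,0) | p2:(2,3)->(1,3) | p3:escaped

ESCAPED (0,0) (1,3) ESCAPED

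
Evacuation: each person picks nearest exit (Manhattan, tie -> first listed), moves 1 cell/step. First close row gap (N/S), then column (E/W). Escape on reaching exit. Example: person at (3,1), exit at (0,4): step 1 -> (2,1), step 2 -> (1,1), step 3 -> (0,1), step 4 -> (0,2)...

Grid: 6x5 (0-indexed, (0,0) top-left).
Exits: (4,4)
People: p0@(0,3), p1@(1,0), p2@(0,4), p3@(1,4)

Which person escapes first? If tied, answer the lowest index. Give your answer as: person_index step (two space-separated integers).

Step 1: p0:(0,3)->(1,3) | p1:(1,0)->(2,0) | p2:(0,4)->(1,4) | p3:(1,4)->(2,4)
Step 2: p0:(1,3)->(2,3) | p1:(2,0)->(3,0) | p2:(1,4)->(2,4) | p3:(2,4)->(3,4)
Step 3: p0:(2,3)->(3,3) | p1:(3,0)->(4,0) | p2:(2,4)->(3,4) | p3:(3,4)->(4,4)->EXIT
Step 4: p0:(3,3)->(4,3) | p1:(4,0)->(4,1) | p2:(3,4)->(4,4)->EXIT | p3:escaped
Step 5: p0:(4,3)->(4,4)->EXIT | p1:(4,1)->(4,2) | p2:escaped | p3:escaped
Step 6: p0:escaped | p1:(4,2)->(4,3) | p2:escaped | p3:escaped
Step 7: p0:escaped | p1:(4,3)->(4,4)->EXIT | p2:escaped | p3:escaped
Exit steps: [5, 7, 4, 3]
First to escape: p3 at step 3

Answer: 3 3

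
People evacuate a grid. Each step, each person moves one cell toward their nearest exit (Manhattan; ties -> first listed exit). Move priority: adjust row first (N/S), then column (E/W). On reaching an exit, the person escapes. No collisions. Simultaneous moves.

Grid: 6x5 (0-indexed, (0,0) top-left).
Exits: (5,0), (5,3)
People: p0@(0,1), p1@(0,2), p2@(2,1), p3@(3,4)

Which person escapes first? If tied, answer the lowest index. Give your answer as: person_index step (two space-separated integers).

Step 1: p0:(0,1)->(1,1) | p1:(0,2)->(1,2) | p2:(2,1)->(3,1) | p3:(3,4)->(4,4)
Step 2: p0:(1,1)->(2,1) | p1:(1,2)->(2,2) | p2:(3,1)->(4,1) | p3:(4,4)->(5,4)
Step 3: p0:(2,1)->(3,1) | p1:(2,2)->(3,2) | p2:(4,1)->(5,1) | p3:(5,4)->(5,3)->EXIT
Step 4: p0:(3,1)->(4,1) | p1:(3,2)->(4,2) | p2:(5,1)->(5,0)->EXIT | p3:escaped
Step 5: p0:(4,1)->(5,1) | p1:(4,2)->(5,2) | p2:escaped | p3:escaped
Step 6: p0:(5,1)->(5,0)->EXIT | p1:(5,2)->(5,3)->EXIT | p2:escaped | p3:escaped
Exit steps: [6, 6, 4, 3]
First to escape: p3 at step 3

Answer: 3 3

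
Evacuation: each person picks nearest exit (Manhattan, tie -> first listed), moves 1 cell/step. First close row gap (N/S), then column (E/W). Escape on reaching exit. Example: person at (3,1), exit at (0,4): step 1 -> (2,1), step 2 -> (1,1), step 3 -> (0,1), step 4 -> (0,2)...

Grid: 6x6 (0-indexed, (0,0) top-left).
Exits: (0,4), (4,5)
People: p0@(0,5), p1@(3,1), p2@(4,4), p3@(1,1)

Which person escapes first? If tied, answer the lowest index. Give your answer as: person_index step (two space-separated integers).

Answer: 0 1

Derivation:
Step 1: p0:(0,5)->(0,4)->EXIT | p1:(3,1)->(4,1) | p2:(4,4)->(4,5)->EXIT | p3:(1,1)->(0,1)
Step 2: p0:escaped | p1:(4,1)->(4,2) | p2:escaped | p3:(0,1)->(0,2)
Step 3: p0:escaped | p1:(4,2)->(4,3) | p2:escaped | p3:(0,2)->(0,3)
Step 4: p0:escaped | p1:(4,3)->(4,4) | p2:escaped | p3:(0,3)->(0,4)->EXIT
Step 5: p0:escaped | p1:(4,4)->(4,5)->EXIT | p2:escaped | p3:escaped
Exit steps: [1, 5, 1, 4]
First to escape: p0 at step 1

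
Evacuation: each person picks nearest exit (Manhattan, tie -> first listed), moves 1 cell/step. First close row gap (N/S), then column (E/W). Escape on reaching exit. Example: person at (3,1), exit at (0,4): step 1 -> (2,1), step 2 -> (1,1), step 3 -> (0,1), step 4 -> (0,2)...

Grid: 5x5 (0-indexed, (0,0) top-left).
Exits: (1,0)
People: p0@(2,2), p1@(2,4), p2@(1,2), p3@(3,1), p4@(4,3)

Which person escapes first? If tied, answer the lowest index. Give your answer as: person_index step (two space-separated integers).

Answer: 2 2

Derivation:
Step 1: p0:(2,2)->(1,2) | p1:(2,4)->(1,4) | p2:(1,2)->(1,1) | p3:(3,1)->(2,1) | p4:(4,3)->(3,3)
Step 2: p0:(1,2)->(1,1) | p1:(1,4)->(1,3) | p2:(1,1)->(1,0)->EXIT | p3:(2,1)->(1,1) | p4:(3,3)->(2,3)
Step 3: p0:(1,1)->(1,0)->EXIT | p1:(1,3)->(1,2) | p2:escaped | p3:(1,1)->(1,0)->EXIT | p4:(2,3)->(1,3)
Step 4: p0:escaped | p1:(1,2)->(1,1) | p2:escaped | p3:escaped | p4:(1,3)->(1,2)
Step 5: p0:escaped | p1:(1,1)->(1,0)->EXIT | p2:escaped | p3:escaped | p4:(1,2)->(1,1)
Step 6: p0:escaped | p1:escaped | p2:escaped | p3:escaped | p4:(1,1)->(1,0)->EXIT
Exit steps: [3, 5, 2, 3, 6]
First to escape: p2 at step 2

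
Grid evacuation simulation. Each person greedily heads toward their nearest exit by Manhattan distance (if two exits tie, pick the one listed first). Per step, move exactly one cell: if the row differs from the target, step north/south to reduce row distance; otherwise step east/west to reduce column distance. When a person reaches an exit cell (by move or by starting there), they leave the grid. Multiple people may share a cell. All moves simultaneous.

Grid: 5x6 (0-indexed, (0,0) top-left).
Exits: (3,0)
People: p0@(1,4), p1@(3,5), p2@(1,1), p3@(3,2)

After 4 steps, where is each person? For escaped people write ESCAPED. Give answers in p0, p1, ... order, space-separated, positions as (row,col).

Step 1: p0:(1,4)->(2,4) | p1:(3,5)->(3,4) | p2:(1,1)->(2,1) | p3:(3,2)->(3,1)
Step 2: p0:(2,4)->(3,4) | p1:(3,4)->(3,3) | p2:(2,1)->(3,1) | p3:(3,1)->(3,0)->EXIT
Step 3: p0:(3,4)->(3,3) | p1:(3,3)->(3,2) | p2:(3,1)->(3,0)->EXIT | p3:escaped
Step 4: p0:(3,3)->(3,2) | p1:(3,2)->(3,1) | p2:escaped | p3:escaped

(3,2) (3,1) ESCAPED ESCAPED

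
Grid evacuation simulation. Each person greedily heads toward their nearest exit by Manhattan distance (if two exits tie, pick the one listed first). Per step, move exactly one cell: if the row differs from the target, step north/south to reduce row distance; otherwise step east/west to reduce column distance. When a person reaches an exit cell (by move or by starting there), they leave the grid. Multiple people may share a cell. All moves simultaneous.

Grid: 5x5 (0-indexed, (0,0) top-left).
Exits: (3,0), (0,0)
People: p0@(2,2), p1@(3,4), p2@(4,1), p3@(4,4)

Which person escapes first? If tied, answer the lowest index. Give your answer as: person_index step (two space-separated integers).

Answer: 2 2

Derivation:
Step 1: p0:(2,2)->(3,2) | p1:(3,4)->(3,3) | p2:(4,1)->(3,1) | p3:(4,4)->(3,4)
Step 2: p0:(3,2)->(3,1) | p1:(3,3)->(3,2) | p2:(3,1)->(3,0)->EXIT | p3:(3,4)->(3,3)
Step 3: p0:(3,1)->(3,0)->EXIT | p1:(3,2)->(3,1) | p2:escaped | p3:(3,3)->(3,2)
Step 4: p0:escaped | p1:(3,1)->(3,0)->EXIT | p2:escaped | p3:(3,2)->(3,1)
Step 5: p0:escaped | p1:escaped | p2:escaped | p3:(3,1)->(3,0)->EXIT
Exit steps: [3, 4, 2, 5]
First to escape: p2 at step 2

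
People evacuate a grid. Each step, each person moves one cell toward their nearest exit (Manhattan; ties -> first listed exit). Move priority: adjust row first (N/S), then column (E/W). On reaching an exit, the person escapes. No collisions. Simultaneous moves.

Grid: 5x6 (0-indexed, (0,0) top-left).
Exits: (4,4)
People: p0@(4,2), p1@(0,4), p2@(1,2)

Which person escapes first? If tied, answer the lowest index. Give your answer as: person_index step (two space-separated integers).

Answer: 0 2

Derivation:
Step 1: p0:(4,2)->(4,3) | p1:(0,4)->(1,4) | p2:(1,2)->(2,2)
Step 2: p0:(4,3)->(4,4)->EXIT | p1:(1,4)->(2,4) | p2:(2,2)->(3,2)
Step 3: p0:escaped | p1:(2,4)->(3,4) | p2:(3,2)->(4,2)
Step 4: p0:escaped | p1:(3,4)->(4,4)->EXIT | p2:(4,2)->(4,3)
Step 5: p0:escaped | p1:escaped | p2:(4,3)->(4,4)->EXIT
Exit steps: [2, 4, 5]
First to escape: p0 at step 2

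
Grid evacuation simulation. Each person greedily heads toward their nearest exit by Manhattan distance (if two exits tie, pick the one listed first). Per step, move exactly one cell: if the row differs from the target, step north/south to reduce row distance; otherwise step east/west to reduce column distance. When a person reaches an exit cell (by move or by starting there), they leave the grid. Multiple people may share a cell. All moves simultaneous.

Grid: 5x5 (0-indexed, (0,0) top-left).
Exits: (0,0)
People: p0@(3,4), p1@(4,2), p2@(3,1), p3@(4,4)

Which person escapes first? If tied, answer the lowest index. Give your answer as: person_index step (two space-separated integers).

Step 1: p0:(3,4)->(2,4) | p1:(4,2)->(3,2) | p2:(3,1)->(2,1) | p3:(4,4)->(3,4)
Step 2: p0:(2,4)->(1,4) | p1:(3,2)->(2,2) | p2:(2,1)->(1,1) | p3:(3,4)->(2,4)
Step 3: p0:(1,4)->(0,4) | p1:(2,2)->(1,2) | p2:(1,1)->(0,1) | p3:(2,4)->(1,4)
Step 4: p0:(0,4)->(0,3) | p1:(1,2)->(0,2) | p2:(0,1)->(0,0)->EXIT | p3:(1,4)->(0,4)
Step 5: p0:(0,3)->(0,2) | p1:(0,2)->(0,1) | p2:escaped | p3:(0,4)->(0,3)
Step 6: p0:(0,2)->(0,1) | p1:(0,1)->(0,0)->EXIT | p2:escaped | p3:(0,3)->(0,2)
Step 7: p0:(0,1)->(0,0)->EXIT | p1:escaped | p2:escaped | p3:(0,2)->(0,1)
Step 8: p0:escaped | p1:escaped | p2:escaped | p3:(0,1)->(0,0)->EXIT
Exit steps: [7, 6, 4, 8]
First to escape: p2 at step 4

Answer: 2 4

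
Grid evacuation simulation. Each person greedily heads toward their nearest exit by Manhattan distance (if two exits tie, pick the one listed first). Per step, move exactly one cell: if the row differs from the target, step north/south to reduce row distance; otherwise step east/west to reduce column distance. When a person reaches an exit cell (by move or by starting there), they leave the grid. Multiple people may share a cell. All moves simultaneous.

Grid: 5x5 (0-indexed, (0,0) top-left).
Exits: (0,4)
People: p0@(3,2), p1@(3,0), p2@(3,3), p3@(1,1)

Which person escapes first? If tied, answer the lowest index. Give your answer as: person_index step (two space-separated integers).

Step 1: p0:(3,2)->(2,2) | p1:(3,0)->(2,0) | p2:(3,3)->(2,3) | p3:(1,1)->(0,1)
Step 2: p0:(2,2)->(1,2) | p1:(2,0)->(1,0) | p2:(2,3)->(1,3) | p3:(0,1)->(0,2)
Step 3: p0:(1,2)->(0,2) | p1:(1,0)->(0,0) | p2:(1,3)->(0,3) | p3:(0,2)->(0,3)
Step 4: p0:(0,2)->(0,3) | p1:(0,0)->(0,1) | p2:(0,3)->(0,4)->EXIT | p3:(0,3)->(0,4)->EXIT
Step 5: p0:(0,3)->(0,4)->EXIT | p1:(0,1)->(0,2) | p2:escaped | p3:escaped
Step 6: p0:escaped | p1:(0,2)->(0,3) | p2:escaped | p3:escaped
Step 7: p0:escaped | p1:(0,3)->(0,4)->EXIT | p2:escaped | p3:escaped
Exit steps: [5, 7, 4, 4]
First to escape: p2 at step 4

Answer: 2 4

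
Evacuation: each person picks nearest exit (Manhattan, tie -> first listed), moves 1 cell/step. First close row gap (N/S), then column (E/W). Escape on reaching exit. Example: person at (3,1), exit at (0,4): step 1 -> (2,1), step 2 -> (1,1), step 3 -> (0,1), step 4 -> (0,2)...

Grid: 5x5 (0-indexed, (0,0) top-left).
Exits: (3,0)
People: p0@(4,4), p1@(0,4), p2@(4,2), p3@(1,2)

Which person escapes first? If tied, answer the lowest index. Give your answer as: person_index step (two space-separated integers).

Step 1: p0:(4,4)->(3,4) | p1:(0,4)->(1,4) | p2:(4,2)->(3,2) | p3:(1,2)->(2,2)
Step 2: p0:(3,4)->(3,3) | p1:(1,4)->(2,4) | p2:(3,2)->(3,1) | p3:(2,2)->(3,2)
Step 3: p0:(3,3)->(3,2) | p1:(2,4)->(3,4) | p2:(3,1)->(3,0)->EXIT | p3:(3,2)->(3,1)
Step 4: p0:(3,2)->(3,1) | p1:(3,4)->(3,3) | p2:escaped | p3:(3,1)->(3,0)->EXIT
Step 5: p0:(3,1)->(3,0)->EXIT | p1:(3,3)->(3,2) | p2:escaped | p3:escaped
Step 6: p0:escaped | p1:(3,2)->(3,1) | p2:escaped | p3:escaped
Step 7: p0:escaped | p1:(3,1)->(3,0)->EXIT | p2:escaped | p3:escaped
Exit steps: [5, 7, 3, 4]
First to escape: p2 at step 3

Answer: 2 3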